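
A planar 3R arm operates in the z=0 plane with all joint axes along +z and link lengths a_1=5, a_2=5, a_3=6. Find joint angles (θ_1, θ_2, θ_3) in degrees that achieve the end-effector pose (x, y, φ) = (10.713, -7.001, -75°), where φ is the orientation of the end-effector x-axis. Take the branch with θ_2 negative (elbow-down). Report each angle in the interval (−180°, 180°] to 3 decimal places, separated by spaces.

14.999 -44.992 -45.007

wrist centre = target − a_3·(cos φ, sin φ) = (9.1601, -1.2054)
cos θ_2 = (85.3603−5²−5²)/(2·5·5) = 0.7072; θ_2 = -44.9920° (elbow-down)
β = atan2(-1.2054,9.1601) = -7.4969°; ψ = atan2(-3.5350,8.5360) = -22.4960°
θ_1 = β − ψ = 14.9991°
θ_3 = φ − θ_1 − θ_2 = -45.0071° (wrapped to (-180°,180°])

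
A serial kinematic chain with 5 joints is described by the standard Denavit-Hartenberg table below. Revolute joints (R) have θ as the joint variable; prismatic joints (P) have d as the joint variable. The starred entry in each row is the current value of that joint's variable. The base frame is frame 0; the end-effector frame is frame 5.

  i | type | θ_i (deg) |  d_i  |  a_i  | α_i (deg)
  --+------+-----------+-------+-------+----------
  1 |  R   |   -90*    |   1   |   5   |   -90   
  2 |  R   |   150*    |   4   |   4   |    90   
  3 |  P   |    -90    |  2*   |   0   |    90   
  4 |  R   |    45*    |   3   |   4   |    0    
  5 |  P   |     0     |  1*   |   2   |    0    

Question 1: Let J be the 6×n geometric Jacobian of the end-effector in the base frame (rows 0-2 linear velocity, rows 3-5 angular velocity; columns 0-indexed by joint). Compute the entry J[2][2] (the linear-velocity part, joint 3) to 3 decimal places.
-0.866

prismatic axis z_2 = (0.0000,-0.5000,-0.8660)
J_v[:, 2] = z_2; J_ω[:, 2] = (0,0,0)
entry J[2][2] = -0.8660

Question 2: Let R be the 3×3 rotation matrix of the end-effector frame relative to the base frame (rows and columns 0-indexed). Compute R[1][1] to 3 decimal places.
End-effector y-axis (col 1 of R) = (0.7071,-0.3536,-0.6124)
R[1][1] = -0.3536

-0.354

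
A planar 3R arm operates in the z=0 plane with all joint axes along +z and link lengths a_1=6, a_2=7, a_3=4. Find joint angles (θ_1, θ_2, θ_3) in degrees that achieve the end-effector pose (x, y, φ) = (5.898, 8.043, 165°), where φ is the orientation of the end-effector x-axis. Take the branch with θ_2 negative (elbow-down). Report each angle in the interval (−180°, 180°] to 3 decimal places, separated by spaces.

59.998 -44.998 150.000

wrist centre = target − a_3·(cos φ, sin φ) = (9.7617, 7.0077)
cos θ_2 = (144.3990−6²−7²)/(2·6·7) = 0.7071; θ_2 = -44.9980° (elbow-down)
β = atan2(7.0077,9.7617) = 35.6738°; ψ = atan2(-4.9496,10.9499) = -24.3239°
θ_1 = β − ψ = 59.9977°
θ_3 = φ − θ_1 − θ_2 = 150.0003° (wrapped to (-180°,180°])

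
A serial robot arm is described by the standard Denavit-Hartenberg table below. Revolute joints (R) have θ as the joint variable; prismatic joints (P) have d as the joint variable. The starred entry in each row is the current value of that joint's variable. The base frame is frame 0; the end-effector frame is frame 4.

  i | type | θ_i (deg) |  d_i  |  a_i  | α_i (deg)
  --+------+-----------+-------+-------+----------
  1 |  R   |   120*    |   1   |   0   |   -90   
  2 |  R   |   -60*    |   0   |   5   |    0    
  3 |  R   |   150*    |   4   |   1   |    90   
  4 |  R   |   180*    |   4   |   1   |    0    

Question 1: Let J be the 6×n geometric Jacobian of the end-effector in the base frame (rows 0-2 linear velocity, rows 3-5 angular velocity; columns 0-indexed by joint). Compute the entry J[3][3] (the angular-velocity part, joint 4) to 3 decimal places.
-0.500

axis z_3 = (-0.5000,0.8660,-0.0000); lever o_n−o_3 = (-2.0000,3.4641,1.0000)
cross product → J_v[:, 3] = (0.8660,0.5000,-0.0000)
J_ω[:, 3] = z_3
entry J[3][3] = -0.5000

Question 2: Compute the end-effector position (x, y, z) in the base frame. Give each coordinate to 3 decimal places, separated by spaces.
after link 1: o_1 = (0.0000, 0.0000, 1.0000)
after link 2: o_2 = (-1.2500, 2.1651, 5.3301)
after link 3: o_3 = (-4.7141, 0.1651, 4.3301)
after link 4: o_4 = (-6.7141, 3.6292, 5.3301)

-6.714 3.629 5.330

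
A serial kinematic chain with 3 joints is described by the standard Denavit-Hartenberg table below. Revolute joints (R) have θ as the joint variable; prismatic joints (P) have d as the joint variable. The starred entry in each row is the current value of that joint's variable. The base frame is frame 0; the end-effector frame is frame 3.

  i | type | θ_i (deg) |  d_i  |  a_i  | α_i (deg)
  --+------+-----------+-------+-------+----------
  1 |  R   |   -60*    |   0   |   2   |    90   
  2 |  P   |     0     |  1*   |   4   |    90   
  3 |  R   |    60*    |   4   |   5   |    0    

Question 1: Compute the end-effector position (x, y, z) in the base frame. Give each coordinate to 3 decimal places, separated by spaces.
after link 1: o_1 = (1.0000, -1.7321, 0.0000)
after link 2: o_2 = (2.1340, -5.6962, 0.0000)
after link 3: o_3 = (-0.3660, -10.0263, -4.0000)

-0.366 -10.026 -4.000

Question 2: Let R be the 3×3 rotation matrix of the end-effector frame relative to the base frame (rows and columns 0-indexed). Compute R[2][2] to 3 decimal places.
End-effector z-axis (col 2 of R) = (-0.0000,-0.0000,-1.0000)
R[2][2] = -1.0000

-1.000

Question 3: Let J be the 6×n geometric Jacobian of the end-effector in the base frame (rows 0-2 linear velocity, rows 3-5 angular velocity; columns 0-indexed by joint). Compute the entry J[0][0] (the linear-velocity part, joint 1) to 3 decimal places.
10.026

axis z_0 = ẑ; lever o_n−o_0 = (-0.3660,-10.0263,-4.0000)
cross product → J_v[:, 0] = (10.0263,-0.3660,0.0000)
J_ω[:, 0] = z_0
entry J[0][0] = 10.0263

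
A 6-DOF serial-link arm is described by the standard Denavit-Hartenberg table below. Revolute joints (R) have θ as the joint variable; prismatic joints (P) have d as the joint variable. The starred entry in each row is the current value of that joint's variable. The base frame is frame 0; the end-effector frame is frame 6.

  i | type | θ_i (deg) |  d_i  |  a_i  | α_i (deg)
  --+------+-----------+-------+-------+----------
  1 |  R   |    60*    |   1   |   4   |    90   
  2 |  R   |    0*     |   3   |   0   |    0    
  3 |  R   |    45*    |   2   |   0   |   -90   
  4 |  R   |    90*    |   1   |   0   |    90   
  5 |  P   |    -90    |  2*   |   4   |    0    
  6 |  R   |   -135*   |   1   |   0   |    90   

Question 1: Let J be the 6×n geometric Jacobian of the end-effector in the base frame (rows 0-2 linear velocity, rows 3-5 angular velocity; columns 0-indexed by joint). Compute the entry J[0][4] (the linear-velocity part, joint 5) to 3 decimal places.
prismatic axis z_4 = (0.3536,0.6124,0.7071)
J_v[:, 4] = z_4; J_ω[:, 4] = (0,0,0)
entry J[0][4] = 0.3536

0.354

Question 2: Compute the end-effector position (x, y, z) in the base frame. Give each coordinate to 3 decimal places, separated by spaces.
8.451 4.638 1.000

after link 1: o_1 = (2.0000, 3.4641, 1.0000)
after link 2: o_2 = (4.5981, 1.9641, 1.0000)
after link 3: o_3 = (6.3301, 0.9641, 1.0000)
after link 4: o_4 = (5.9766, 0.3517, 1.7071)
after link 5: o_5 = (8.0979, 4.0260, 0.2929)
after link 6: o_6 = (8.4514, 4.6383, 1.0000)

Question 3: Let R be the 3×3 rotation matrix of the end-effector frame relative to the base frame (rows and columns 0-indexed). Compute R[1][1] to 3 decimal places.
End-effector y-axis (col 1 of R) = (0.3536,0.6124,0.7071)
R[1][1] = 0.6124

0.612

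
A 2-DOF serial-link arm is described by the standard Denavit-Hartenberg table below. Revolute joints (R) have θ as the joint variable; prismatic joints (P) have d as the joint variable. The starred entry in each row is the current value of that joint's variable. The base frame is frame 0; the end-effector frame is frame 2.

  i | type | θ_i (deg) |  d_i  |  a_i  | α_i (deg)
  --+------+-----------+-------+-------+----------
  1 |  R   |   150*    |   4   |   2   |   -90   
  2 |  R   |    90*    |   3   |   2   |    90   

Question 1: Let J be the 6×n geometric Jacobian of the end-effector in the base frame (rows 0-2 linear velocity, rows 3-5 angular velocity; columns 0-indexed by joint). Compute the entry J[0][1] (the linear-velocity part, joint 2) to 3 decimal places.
1.732

axis z_1 = (-0.5000,-0.8660,0.0000); lever o_n−o_1 = (-1.5000,-2.5981,-2.0000)
cross product → J_v[:, 1] = (1.7321,-1.0000,0.0000)
J_ω[:, 1] = z_1
entry J[0][1] = 1.7321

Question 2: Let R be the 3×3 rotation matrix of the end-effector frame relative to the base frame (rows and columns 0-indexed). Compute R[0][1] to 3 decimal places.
-0.500

End-effector y-axis (col 1 of R) = (-0.5000,-0.8660,0.0000)
R[0][1] = -0.5000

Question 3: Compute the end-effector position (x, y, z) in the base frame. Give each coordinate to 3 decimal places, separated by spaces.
-3.232 -1.598 2.000

after link 1: o_1 = (-1.7321, 1.0000, 4.0000)
after link 2: o_2 = (-3.2321, -1.5981, 2.0000)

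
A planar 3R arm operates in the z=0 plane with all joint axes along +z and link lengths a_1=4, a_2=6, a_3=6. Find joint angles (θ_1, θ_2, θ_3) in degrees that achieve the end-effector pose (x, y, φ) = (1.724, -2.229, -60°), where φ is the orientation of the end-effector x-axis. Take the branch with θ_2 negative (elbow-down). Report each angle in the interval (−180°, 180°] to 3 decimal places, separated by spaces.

wrist centre = target − a_3·(cos φ, sin φ) = (-1.2760, 2.9672)
cos θ_2 = (10.4322−4²−6²)/(2·4·6) = -0.8660; θ_2 = -149.9967° (elbow-down)
β = atan2(2.9672,-1.2760) = 113.2697°; ψ = atan2(-3.0003,-1.1960) = -111.7332°
θ_1 = β − ψ = 225.0029°
θ_3 = φ − θ_1 − θ_2 = -135.0062° (wrapped to (-180°,180°])

-134.997 -149.997 -135.006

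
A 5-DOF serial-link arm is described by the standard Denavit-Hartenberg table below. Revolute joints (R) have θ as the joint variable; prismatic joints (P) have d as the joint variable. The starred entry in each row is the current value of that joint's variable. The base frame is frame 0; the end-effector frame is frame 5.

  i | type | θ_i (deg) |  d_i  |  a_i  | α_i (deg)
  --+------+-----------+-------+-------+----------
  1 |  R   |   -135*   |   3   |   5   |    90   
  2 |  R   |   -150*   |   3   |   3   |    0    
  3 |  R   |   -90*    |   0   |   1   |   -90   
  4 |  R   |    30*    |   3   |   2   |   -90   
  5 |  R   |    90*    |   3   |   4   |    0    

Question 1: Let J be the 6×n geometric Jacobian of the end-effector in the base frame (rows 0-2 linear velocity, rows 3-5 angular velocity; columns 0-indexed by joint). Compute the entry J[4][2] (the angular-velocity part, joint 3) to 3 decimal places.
axis z_2 = (-0.7071,0.7071,0.0000); lever o_n−o_2 = (2.3674,-2.7210,1.5670)
cross product → J_v[:, 2] = (1.1080,1.1080,0.2500)
J_ω[:, 2] = z_2
entry J[4][2] = 0.7071

0.707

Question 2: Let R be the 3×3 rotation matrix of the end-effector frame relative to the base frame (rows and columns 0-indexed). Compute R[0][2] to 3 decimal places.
0.436

End-effector z-axis (col 2 of R) = (0.4356,-0.7891,-0.4330)
R[0][2] = 0.4356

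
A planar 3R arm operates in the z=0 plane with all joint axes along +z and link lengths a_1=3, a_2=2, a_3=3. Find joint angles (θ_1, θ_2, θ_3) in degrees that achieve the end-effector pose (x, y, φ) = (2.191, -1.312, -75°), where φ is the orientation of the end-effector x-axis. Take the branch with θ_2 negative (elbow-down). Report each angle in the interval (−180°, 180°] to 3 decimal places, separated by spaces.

89.994 -134.994 -30.000

wrist centre = target − a_3·(cos φ, sin φ) = (1.4145, 1.5858)
cos θ_2 = (4.5156−3²−2²)/(2·3·2) = -0.7070; θ_2 = -134.9939° (elbow-down)
β = atan2(1.5858,1.4145) = 48.2664°; ψ = atan2(-1.4144,1.5859) = -41.7271°
θ_1 = β − ψ = 89.9935°
θ_3 = φ − θ_1 − θ_2 = -29.9996° (wrapped to (-180°,180°])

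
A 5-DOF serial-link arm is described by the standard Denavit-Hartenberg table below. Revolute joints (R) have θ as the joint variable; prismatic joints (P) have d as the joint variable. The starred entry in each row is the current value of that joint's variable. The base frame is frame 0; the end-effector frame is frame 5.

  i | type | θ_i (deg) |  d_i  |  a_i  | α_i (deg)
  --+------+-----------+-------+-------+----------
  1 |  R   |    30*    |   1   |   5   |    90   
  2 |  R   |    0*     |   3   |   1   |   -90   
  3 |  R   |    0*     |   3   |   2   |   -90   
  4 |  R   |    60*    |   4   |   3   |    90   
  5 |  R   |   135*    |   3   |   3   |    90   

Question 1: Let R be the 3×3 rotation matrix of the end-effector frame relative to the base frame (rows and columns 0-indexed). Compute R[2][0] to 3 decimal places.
0.612

End-effector x-axis (col 0 of R) = (-0.6597,0.4356,0.6124)
R[2][0] = 0.6124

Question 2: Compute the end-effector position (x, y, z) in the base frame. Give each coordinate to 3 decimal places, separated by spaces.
7.998 8.222 4.739

after link 1: o_1 = (4.3301, 2.5000, 1.0000)
after link 2: o_2 = (6.6962, 0.4019, 1.0000)
after link 3: o_3 = (8.4282, 1.4019, 4.0000)
after link 4: o_4 = (7.7272, 5.6160, 1.4019)
after link 5: o_5 = (7.9980, 8.2219, 4.7390)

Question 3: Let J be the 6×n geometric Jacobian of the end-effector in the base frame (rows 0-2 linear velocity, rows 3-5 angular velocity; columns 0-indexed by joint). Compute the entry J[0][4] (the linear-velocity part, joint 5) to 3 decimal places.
0.142

axis z_4 = (0.7500,0.4330,0.5000); lever o_n−o_4 = (0.2708,2.6058,3.3371)
cross product → J_v[:, 4] = (0.1421,-2.3674,1.8371)
J_ω[:, 4] = z_4
entry J[0][4] = 0.1421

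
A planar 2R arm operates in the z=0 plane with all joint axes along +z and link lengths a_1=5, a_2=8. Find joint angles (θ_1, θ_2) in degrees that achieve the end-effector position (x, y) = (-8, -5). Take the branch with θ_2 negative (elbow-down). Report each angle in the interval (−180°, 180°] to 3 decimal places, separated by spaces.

-90.000 -90.000

cos θ_2 = (89.0000−5²−8²)/(2·5·8) = 0.0000; θ_2 = -90.0000° (elbow-down)
β = atan2(-5.0000,-8.0000) = -147.9946°; ψ = atan2(-8.0000,5.0000) = -57.9946°
θ_1 = β − ψ = -90.0000°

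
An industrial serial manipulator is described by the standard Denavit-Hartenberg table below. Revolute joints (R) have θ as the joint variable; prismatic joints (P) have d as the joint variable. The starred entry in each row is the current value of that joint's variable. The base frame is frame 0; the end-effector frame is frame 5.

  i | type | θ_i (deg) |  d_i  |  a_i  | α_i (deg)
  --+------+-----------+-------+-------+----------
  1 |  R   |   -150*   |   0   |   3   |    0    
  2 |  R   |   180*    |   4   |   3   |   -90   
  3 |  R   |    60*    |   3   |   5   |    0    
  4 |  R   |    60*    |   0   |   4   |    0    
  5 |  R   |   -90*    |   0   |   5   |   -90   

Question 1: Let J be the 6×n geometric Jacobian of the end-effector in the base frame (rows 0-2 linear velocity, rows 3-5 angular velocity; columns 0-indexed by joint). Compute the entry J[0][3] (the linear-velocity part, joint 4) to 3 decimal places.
-5.165

axis z_3 = (-0.5000,0.8660,0.0000); lever o_n−o_3 = (2.0179,1.1651,-5.9641)
cross product → J_v[:, 3] = (-5.1651,-2.9821,-2.3301)
J_ω[:, 3] = z_3
entry J[0][3] = -5.1651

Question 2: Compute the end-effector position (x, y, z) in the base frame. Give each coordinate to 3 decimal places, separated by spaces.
2.683 5.013 -6.294

after link 1: o_1 = (-2.5981, -1.5000, 0.0000)
after link 2: o_2 = (0.0000, -0.0000, 4.0000)
after link 3: o_3 = (0.6651, 3.8481, -0.3301)
after link 4: o_4 = (-1.0670, 2.8481, -3.7942)
after link 5: o_5 = (2.6830, 5.0131, -6.2942)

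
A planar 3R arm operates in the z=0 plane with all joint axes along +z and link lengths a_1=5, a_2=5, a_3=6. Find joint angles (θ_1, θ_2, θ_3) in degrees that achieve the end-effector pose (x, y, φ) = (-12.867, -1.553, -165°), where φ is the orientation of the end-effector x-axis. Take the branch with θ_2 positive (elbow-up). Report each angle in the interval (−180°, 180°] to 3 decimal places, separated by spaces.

wrist centre = target − a_3·(cos φ, sin φ) = (-7.0714, -0.0001)
cos θ_2 = (50.0053−5²−5²)/(2·5·5) = 0.0001; θ_2 = 89.9939° (elbow-up)
β = atan2(-0.0001,-7.0714) = -179.9993°; ψ = atan2(5.0000,5.0005) = 44.9969°
θ_1 = β − ψ = -224.9962°
θ_3 = φ − θ_1 − θ_2 = -29.9976° (wrapped to (-180°,180°])

135.004 89.994 -29.998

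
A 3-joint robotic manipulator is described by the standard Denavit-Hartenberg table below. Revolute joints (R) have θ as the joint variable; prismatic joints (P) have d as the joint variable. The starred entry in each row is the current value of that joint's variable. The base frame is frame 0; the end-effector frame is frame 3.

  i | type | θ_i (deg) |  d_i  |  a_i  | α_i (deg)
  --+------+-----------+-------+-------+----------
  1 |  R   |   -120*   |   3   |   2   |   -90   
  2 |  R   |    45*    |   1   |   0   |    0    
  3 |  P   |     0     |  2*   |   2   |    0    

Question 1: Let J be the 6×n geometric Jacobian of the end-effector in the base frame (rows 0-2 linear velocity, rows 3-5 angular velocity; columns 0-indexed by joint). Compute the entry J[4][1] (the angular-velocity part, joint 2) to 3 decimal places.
-0.500

axis z_1 = (0.8660,-0.5000,0.0000); lever o_n−o_1 = (1.8910,-2.7247,-1.4142)
cross product → J_v[:, 1] = (0.7071,1.2247,-1.4142)
J_ω[:, 1] = z_1
entry J[4][1] = -0.5000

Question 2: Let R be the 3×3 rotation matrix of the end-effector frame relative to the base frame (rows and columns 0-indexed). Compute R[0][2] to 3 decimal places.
End-effector z-axis (col 2 of R) = (0.8660,-0.5000,0.0000)
R[0][2] = 0.8660

0.866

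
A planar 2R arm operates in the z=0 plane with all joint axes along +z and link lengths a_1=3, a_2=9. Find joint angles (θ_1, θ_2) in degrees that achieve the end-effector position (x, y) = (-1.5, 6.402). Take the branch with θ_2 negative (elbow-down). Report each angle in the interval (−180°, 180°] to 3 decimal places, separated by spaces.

-120.003 -149.998

cos θ_2 = (43.2356−3²−9²)/(2·3·9) = -0.8660; θ_2 = -149.9979° (elbow-down)
β = atan2(6.4020,-1.5000) = 103.1866°; ψ = atan2(-4.5003,-4.7941) = -136.8105°
θ_1 = β − ψ = 239.9971°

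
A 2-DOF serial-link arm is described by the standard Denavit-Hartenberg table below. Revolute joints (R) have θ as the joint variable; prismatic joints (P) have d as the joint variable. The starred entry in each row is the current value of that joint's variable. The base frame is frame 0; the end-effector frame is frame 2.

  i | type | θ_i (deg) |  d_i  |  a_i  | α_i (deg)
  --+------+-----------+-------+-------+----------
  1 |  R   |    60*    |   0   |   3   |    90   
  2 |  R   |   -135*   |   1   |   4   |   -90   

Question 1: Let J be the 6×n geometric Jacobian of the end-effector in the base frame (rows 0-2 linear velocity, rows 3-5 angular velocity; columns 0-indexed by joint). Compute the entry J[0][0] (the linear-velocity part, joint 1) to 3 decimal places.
0.351

axis z_0 = ẑ; lever o_n−o_0 = (0.9518,-0.3514,-2.8284)
cross product → J_v[:, 0] = (0.3514,0.9518,-0.0000)
J_ω[:, 0] = z_0
entry J[0][0] = 0.3514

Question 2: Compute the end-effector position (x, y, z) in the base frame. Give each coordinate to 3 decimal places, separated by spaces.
0.952 -0.351 -2.828

after link 1: o_1 = (1.5000, 2.5981, 0.0000)
after link 2: o_2 = (0.9518, -0.3514, -2.8284)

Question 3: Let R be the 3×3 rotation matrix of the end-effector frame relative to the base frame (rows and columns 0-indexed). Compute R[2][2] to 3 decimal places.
End-effector z-axis (col 2 of R) = (0.3536,0.6124,-0.7071)
R[2][2] = -0.7071

-0.707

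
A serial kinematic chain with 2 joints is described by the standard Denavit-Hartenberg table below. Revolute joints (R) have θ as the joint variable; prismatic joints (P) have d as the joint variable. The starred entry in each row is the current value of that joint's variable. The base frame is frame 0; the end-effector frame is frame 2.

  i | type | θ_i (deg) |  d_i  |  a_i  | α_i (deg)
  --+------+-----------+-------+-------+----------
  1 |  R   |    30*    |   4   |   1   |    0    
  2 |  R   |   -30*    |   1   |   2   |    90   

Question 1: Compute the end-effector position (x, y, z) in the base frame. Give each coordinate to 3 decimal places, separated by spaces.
2.866 0.500 5.000

after link 1: o_1 = (0.8660, 0.5000, 4.0000)
after link 2: o_2 = (2.8660, 0.5000, 5.0000)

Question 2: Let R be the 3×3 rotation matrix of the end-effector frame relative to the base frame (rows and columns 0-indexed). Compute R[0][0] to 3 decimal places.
End-effector x-axis (col 0 of R) = (1.0000,0.0000,0.0000)
R[0][0] = 1.0000

1.000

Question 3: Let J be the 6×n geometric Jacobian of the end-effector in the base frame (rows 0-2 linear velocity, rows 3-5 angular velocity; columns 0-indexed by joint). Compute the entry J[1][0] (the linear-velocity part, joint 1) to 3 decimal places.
2.866

axis z_0 = ẑ; lever o_n−o_0 = (2.8660,0.5000,5.0000)
cross product → J_v[:, 0] = (-0.5000,2.8660,0.0000)
J_ω[:, 0] = z_0
entry J[1][0] = 2.8660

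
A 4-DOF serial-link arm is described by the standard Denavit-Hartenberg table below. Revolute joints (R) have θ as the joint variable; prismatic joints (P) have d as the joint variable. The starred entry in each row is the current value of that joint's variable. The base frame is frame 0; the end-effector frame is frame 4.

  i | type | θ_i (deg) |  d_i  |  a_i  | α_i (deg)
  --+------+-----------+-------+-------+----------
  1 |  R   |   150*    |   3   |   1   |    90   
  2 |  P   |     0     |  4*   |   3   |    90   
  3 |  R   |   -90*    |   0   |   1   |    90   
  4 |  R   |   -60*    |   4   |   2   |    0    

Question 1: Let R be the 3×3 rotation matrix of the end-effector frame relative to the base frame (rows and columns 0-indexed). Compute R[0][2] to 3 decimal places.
0.866

End-effector z-axis (col 2 of R) = (0.8660,-0.5000,-0.0000)
R[0][2] = 0.8660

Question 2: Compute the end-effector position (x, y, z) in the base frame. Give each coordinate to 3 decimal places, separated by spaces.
1.000 1.732 4.732

after link 1: o_1 = (-0.8660, 0.5000, 3.0000)
after link 2: o_2 = (-1.4641, 5.4641, 3.0000)
after link 3: o_3 = (-1.9641, 4.5981, 3.0000)
after link 4: o_4 = (1.0000, 1.7321, 4.7321)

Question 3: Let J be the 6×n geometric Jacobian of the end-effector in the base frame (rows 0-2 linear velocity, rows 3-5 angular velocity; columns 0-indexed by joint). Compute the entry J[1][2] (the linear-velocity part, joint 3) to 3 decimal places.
axis z_2 = (0.0000,0.0000,-1.0000); lever o_n−o_2 = (2.4641,-3.7321,1.7321)
cross product → J_v[:, 2] = (-3.7321,-2.4641,-0.0000)
J_ω[:, 2] = z_2
entry J[1][2] = -2.4641

-2.464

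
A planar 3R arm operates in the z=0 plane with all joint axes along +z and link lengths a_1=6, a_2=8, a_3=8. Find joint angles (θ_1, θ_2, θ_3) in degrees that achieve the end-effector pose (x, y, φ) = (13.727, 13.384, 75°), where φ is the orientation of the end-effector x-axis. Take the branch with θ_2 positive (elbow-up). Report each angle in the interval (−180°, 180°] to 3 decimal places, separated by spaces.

-0.006 45.010 29.996

wrist centre = target − a_3·(cos φ, sin φ) = (11.6564, 5.6566)
cos θ_2 = (167.8698−6²−8²)/(2·6·8) = 0.7070; θ_2 = 45.0105° (elbow-up)
β = atan2(5.6566,11.6564) = 25.8862°; ψ = atan2(5.6579,11.6558) = 25.8926°
θ_1 = β − ψ = -0.0064°
θ_3 = φ − θ_1 − θ_2 = 29.9959° (wrapped to (-180°,180°])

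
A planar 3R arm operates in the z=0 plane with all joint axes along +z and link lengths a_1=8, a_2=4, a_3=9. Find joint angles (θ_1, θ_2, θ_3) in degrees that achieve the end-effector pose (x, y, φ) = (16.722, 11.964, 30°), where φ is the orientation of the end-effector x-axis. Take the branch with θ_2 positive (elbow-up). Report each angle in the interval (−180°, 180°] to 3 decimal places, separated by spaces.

29.996 30.017 -30.012

wrist centre = target − a_3·(cos φ, sin φ) = (8.9278, 7.4640)
cos θ_2 = (135.4164−8²−4²)/(2·8·4) = 0.8659; θ_2 = 30.0165° (elbow-up)
β = atan2(7.4640,8.9278) = 39.8971°; ψ = atan2(2.0010,11.4635) = 9.9014°
θ_1 = β − ψ = 29.9956°
θ_3 = φ − θ_1 − θ_2 = -30.0122° (wrapped to (-180°,180°])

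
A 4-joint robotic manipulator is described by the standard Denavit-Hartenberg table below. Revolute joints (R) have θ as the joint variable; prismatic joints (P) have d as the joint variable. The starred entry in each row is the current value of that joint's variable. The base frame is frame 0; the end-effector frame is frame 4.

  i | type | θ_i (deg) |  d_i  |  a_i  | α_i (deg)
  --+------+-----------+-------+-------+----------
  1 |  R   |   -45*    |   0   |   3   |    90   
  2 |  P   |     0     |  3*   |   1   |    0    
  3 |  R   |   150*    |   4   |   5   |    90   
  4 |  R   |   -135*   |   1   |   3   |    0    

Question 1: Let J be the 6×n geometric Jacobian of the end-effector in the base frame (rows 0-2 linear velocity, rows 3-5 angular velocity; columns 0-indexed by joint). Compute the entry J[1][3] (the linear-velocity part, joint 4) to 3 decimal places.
2.799

axis z_3 = (0.3536,-0.3536,0.8660); lever o_n−o_3 = (3.1526,-0.1526,-0.1946)
cross product → J_v[:, 3] = (0.2010,2.7990,1.0607)
J_ω[:, 3] = z_3
entry J[1][3] = 2.7990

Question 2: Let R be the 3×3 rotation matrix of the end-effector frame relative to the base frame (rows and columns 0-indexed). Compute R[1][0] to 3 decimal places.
End-effector x-axis (col 0 of R) = (0.9330,0.0670,-0.3536)
R[1][0] = 0.0670

0.067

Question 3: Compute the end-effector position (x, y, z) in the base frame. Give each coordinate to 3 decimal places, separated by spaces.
after link 1: o_1 = (2.1213, -2.1213, 0.0000)
after link 2: o_2 = (0.7071, -4.9497, 0.0000)
after link 3: o_3 = (-5.1832, -4.7163, 2.5000)
after link 4: o_4 = (-2.0306, -4.8689, 2.3054)

-2.031 -4.869 2.305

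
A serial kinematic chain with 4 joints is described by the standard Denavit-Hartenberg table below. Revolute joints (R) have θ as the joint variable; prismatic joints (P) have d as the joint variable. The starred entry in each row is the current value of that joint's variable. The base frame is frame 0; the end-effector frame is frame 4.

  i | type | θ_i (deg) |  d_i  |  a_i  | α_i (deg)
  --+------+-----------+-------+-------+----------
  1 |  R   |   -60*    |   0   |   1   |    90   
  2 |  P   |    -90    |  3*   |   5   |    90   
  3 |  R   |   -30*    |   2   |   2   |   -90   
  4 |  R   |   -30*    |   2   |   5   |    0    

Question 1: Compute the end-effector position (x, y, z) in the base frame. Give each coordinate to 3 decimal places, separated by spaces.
after link 1: o_1 = (0.5000, -0.8660, 0.0000)
after link 2: o_2 = (-2.0981, -2.3660, -5.0000)
after link 3: o_3 = (-2.2321, -0.1340, -6.7321)
after link 4: o_4 = (-3.1071, 2.2476, -11.4821)

-3.107 2.248 -11.482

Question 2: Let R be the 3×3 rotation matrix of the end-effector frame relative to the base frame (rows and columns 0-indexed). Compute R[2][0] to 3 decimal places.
-0.750

End-effector x-axis (col 0 of R) = (0.1250,0.6495,-0.7500)
R[2][0] = -0.7500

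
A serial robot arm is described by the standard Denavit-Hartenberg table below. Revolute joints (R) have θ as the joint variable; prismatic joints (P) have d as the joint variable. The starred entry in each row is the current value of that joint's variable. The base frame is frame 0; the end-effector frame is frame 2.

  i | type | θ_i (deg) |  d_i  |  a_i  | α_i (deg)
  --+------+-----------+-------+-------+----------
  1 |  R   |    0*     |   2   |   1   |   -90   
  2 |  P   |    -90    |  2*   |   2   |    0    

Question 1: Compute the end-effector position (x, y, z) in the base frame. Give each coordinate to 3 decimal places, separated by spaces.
after link 1: o_1 = (1.0000, 0.0000, 2.0000)
after link 2: o_2 = (1.0000, 2.0000, 4.0000)

1.000 2.000 4.000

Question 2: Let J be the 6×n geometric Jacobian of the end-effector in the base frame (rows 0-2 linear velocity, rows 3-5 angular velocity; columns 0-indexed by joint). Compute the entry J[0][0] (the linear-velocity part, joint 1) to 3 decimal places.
-2.000

axis z_0 = ẑ; lever o_n−o_0 = (1.0000,2.0000,4.0000)
cross product → J_v[:, 0] = (-2.0000,1.0000,0.0000)
J_ω[:, 0] = z_0
entry J[0][0] = -2.0000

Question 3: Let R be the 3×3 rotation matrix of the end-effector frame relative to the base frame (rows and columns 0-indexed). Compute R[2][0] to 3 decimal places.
End-effector x-axis (col 0 of R) = (0.0000,-0.0000,1.0000)
R[2][0] = 1.0000

1.000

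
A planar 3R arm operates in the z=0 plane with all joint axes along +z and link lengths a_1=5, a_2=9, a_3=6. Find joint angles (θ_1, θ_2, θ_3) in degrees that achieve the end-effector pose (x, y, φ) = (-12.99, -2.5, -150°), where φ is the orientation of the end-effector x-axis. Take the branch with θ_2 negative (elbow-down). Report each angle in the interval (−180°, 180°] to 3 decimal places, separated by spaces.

wrist centre = target − a_3·(cos φ, sin φ) = (-7.7938, 0.5000)
cos θ_2 = (60.9941−5²−9²)/(2·5·9) = -0.5001; θ_2 = -120.0044° (elbow-down)
β = atan2(0.5000,-7.7938) = 176.3293°; ψ = atan2(-7.7939,0.4994) = -86.3337°
θ_1 = β − ψ = 262.6630°
θ_3 = φ − θ_1 − θ_2 = 67.3414° (wrapped to (-180°,180°])

-97.337 -120.004 67.341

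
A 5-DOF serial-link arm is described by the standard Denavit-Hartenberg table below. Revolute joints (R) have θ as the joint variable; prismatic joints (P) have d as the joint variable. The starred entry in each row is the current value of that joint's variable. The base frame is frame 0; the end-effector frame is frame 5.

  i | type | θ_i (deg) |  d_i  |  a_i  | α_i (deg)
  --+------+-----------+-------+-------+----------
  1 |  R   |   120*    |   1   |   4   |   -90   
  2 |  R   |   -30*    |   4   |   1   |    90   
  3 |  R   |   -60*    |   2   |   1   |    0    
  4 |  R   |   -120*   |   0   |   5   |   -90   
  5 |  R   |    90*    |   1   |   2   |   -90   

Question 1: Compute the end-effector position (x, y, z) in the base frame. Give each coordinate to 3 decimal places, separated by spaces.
after link 1: o_1 = (-2.0000, 3.4641, 1.0000)
after link 2: o_2 = (-5.8971, 2.2141, 1.5000)
after link 3: o_3 = (-4.8636, 2.1561, 3.4821)
after link 4: o_4 = (-2.6986, -1.5939, 0.9821)
after link 5: o_5 = (-2.3325, -0.2279, -0.7500)

-2.333 -0.228 -0.750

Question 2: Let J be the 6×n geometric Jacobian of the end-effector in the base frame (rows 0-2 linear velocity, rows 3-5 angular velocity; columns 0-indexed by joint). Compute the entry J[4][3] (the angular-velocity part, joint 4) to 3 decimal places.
-0.433

axis z_3 = (0.2500,-0.4330,0.8660); lever o_n−o_3 = (2.5311,-2.3840,-4.2321)
cross product → J_v[:, 3] = (3.8971,3.2500,0.5000)
J_ω[:, 3] = z_3
entry J[4][3] = -0.4330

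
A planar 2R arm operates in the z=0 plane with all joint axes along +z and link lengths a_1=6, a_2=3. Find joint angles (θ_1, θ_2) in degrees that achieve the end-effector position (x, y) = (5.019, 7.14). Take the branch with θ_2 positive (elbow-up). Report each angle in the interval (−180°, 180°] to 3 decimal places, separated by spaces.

44.992 30.022

cos θ_2 = (76.1700−6²−3²)/(2·6·3) = 0.8658; θ_2 = 30.0221° (elbow-up)
β = atan2(7.1400,5.0190) = 54.8950°; ψ = atan2(1.5010,8.5975) = 9.9032°
θ_1 = β − ψ = 44.9918°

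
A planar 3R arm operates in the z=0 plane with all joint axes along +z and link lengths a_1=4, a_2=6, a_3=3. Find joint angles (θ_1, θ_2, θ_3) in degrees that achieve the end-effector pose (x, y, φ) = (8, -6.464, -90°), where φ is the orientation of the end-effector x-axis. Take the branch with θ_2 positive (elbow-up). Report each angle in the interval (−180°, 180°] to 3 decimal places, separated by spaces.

wrist centre = target − a_3·(cos φ, sin φ) = (8.0000, -3.4640)
cos θ_2 = (75.9993−4²−6²)/(2·4·6) = 0.5000; θ_2 = 60.0010° (elbow-up)
β = atan2(-3.4640,8.0000) = -23.4126°; ψ = atan2(5.1962,6.9999) = 36.5874°
θ_1 = β − ψ = -60.0000°
θ_3 = φ − θ_1 − θ_2 = -90.0010° (wrapped to (-180°,180°])

-60.000 60.001 -90.001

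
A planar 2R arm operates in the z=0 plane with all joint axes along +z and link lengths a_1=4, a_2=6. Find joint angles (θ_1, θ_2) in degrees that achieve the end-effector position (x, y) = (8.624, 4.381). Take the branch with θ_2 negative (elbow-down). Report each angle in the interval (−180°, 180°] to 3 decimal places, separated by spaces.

45.002 -30.006

cos θ_2 = (93.5665−4²−6²)/(2·4·6) = 0.8660; θ_2 = -30.0064° (elbow-down)
β = atan2(4.3810,8.6240) = 26.9306°; ψ = atan2(-3.0006,9.1958) = -18.0714°
θ_1 = β − ψ = 45.0020°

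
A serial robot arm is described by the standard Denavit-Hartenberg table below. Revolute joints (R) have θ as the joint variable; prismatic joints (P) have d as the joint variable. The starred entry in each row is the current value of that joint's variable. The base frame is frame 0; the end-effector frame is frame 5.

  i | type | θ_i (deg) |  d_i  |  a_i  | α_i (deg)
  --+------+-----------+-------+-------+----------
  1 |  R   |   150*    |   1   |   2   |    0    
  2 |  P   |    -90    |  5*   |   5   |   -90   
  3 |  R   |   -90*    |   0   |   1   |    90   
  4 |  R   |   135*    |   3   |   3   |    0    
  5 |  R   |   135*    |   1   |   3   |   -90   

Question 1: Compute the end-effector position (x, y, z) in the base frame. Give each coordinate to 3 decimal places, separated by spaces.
after link 1: o_1 = (-1.7321, 1.0000, 1.0000)
after link 2: o_2 = (0.7679, 5.3301, 6.0000)
after link 3: o_3 = (0.7679, 5.3301, 7.0000)
after link 4: o_4 = (-2.5692, 3.7927, 4.8787)
after link 5: o_5 = (-0.4711, 1.4267, 4.8787)

-0.471 1.427 4.879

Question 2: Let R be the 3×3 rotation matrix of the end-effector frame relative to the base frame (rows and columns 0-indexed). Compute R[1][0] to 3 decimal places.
-0.500

End-effector x-axis (col 0 of R) = (0.8660,-0.5000,-0.0000)
R[1][0] = -0.5000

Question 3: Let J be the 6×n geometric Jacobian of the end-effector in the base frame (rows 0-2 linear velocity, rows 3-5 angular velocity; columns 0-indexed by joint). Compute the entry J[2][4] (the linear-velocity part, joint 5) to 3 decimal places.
axis z_4 = (-0.5000,-0.8660,0.0000); lever o_n−o_4 = (2.0981,-2.3660,0.0000)
cross product → J_v[:, 4] = (0.0000,0.0000,3.0000)
J_ω[:, 4] = z_4
entry J[2][4] = 3.0000

3.000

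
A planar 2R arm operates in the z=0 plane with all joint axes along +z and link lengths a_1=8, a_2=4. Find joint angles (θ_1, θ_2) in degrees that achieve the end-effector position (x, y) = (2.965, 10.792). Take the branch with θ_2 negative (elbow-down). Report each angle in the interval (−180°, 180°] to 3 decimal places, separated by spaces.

cos θ_2 = (125.2585−8²−4²)/(2·8·4) = 0.7072; θ_2 = -44.9954° (elbow-down)
β = atan2(10.7920,2.9650) = 74.6376°; ψ = atan2(-2.8282,10.8287) = -14.6374°
θ_1 = β − ψ = 89.2749°

89.275 -44.995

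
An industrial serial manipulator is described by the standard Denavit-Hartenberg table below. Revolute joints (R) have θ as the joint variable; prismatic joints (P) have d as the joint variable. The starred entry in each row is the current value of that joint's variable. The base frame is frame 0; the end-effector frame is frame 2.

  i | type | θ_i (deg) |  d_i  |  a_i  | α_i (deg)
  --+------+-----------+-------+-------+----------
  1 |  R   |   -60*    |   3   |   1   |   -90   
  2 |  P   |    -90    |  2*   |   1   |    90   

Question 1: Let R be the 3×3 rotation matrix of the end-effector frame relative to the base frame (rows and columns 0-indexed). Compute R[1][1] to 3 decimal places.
0.500

End-effector y-axis (col 1 of R) = (0.8660,0.5000,0.0000)
R[1][1] = 0.5000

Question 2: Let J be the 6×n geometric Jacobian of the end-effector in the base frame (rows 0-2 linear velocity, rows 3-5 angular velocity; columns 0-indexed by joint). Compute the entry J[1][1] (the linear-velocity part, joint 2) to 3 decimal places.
prismatic axis z_1 = (0.8660,0.5000,0.0000)
J_v[:, 1] = z_1; J_ω[:, 1] = (0,0,0)
entry J[1][1] = 0.5000

0.500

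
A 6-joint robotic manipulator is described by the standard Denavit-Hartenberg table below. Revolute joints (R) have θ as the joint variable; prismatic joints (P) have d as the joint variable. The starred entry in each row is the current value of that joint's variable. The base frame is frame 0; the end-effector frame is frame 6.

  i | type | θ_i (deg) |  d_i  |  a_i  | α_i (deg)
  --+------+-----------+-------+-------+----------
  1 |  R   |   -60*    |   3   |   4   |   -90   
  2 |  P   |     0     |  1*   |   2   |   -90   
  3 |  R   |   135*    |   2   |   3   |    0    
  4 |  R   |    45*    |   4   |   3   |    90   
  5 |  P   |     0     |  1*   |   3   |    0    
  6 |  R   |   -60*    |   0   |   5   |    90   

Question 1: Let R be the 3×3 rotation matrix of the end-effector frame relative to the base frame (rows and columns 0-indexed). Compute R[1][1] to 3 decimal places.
-0.500

End-effector y-axis (col 1 of R) = (-0.8660,-0.5000,-0.0000)
R[1][1] = -0.5000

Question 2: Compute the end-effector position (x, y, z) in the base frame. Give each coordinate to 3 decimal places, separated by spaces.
after link 1: o_1 = (2.0000, -3.4641, 3.0000)
after link 2: o_2 = (3.8660, -4.6962, 3.0000)
after link 3: o_3 = (0.9682, -3.9197, 1.0000)
after link 4: o_4 = (-0.5318, -1.3216, -3.0000)
after link 5: o_5 = (-2.8978, 0.7765, -3.0000)
after link 6: o_6 = (-4.1478, 2.9415, 1.3301)

-4.148 2.942 1.330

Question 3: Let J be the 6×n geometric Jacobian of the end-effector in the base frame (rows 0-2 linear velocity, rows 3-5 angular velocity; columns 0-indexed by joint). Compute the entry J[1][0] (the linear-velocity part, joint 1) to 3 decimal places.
-4.148

axis z_0 = ẑ; lever o_n−o_0 = (-4.1478,2.9415,1.3301)
cross product → J_v[:, 0] = (-2.9415,-4.1478,0.0000)
J_ω[:, 0] = z_0
entry J[1][0] = -4.1478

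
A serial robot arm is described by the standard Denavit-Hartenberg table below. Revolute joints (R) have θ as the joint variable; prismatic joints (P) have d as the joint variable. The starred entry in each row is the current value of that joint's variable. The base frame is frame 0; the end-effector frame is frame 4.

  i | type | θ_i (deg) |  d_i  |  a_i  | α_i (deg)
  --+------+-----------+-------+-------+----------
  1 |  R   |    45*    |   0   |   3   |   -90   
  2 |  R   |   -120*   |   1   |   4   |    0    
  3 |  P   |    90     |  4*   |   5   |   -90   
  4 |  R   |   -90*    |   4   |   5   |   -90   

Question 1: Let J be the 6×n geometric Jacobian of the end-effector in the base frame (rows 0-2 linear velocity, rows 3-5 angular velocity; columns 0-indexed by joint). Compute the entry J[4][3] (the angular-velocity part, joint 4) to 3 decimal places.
axis z_3 = (0.3536,0.3536,-0.8660); lever o_n−o_3 = (-2.1213,4.9497,-3.4641)
cross product → J_v[:, 3] = (3.0619,3.0619,2.5000)
J_ω[:, 3] = z_3
entry J[4][3] = 0.3536

0.354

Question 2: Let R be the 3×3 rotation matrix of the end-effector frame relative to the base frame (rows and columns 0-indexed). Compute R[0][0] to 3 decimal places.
End-effector x-axis (col 0 of R) = (-0.7071,0.7071,0.0000)
R[0][0] = -0.7071

-0.707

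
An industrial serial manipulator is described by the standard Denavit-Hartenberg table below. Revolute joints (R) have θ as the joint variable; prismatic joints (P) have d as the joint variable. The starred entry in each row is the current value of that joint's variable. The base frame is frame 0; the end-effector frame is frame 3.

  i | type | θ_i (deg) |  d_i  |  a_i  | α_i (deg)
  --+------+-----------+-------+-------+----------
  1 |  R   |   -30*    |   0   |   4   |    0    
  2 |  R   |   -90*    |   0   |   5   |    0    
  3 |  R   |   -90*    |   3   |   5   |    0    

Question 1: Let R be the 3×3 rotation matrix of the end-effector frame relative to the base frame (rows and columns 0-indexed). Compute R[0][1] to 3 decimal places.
End-effector y-axis (col 1 of R) = (-0.5000,-0.8660,0.0000)
R[0][1] = -0.5000

-0.500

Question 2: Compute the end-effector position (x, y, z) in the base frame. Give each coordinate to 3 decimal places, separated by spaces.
-3.366 -3.830 3.000

after link 1: o_1 = (3.4641, -2.0000, 0.0000)
after link 2: o_2 = (0.9641, -6.3301, 0.0000)
after link 3: o_3 = (-3.3660, -3.8301, 3.0000)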